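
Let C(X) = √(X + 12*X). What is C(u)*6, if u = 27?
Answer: 18*√39 ≈ 112.41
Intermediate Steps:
C(X) = √13*√X (C(X) = √(13*X) = √13*√X)
C(u)*6 = (√13*√27)*6 = (√13*(3*√3))*6 = (3*√39)*6 = 18*√39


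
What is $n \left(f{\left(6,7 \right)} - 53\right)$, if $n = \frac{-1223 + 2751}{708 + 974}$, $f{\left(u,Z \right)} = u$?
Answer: $- \frac{35908}{841} \approx -42.697$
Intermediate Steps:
$n = \frac{764}{841}$ ($n = \frac{1528}{1682} = 1528 \cdot \frac{1}{1682} = \frac{764}{841} \approx 0.90844$)
$n \left(f{\left(6,7 \right)} - 53\right) = \frac{764 \left(6 - 53\right)}{841} = \frac{764}{841} \left(-47\right) = - \frac{35908}{841}$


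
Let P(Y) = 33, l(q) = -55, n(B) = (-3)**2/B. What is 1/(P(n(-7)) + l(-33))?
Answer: -1/22 ≈ -0.045455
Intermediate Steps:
n(B) = 9/B
1/(P(n(-7)) + l(-33)) = 1/(33 - 55) = 1/(-22) = -1/22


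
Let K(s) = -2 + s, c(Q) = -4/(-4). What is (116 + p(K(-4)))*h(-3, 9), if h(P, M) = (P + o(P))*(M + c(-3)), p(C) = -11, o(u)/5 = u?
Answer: -18900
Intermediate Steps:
o(u) = 5*u
c(Q) = 1 (c(Q) = -4*(-¼) = 1)
h(P, M) = 6*P*(1 + M) (h(P, M) = (P + 5*P)*(M + 1) = (6*P)*(1 + M) = 6*P*(1 + M))
(116 + p(K(-4)))*h(-3, 9) = (116 - 11)*(6*(-3)*(1 + 9)) = 105*(6*(-3)*10) = 105*(-180) = -18900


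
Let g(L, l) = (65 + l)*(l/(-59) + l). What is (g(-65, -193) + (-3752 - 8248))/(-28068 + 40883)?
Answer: 724832/756085 ≈ 0.95866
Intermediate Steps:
g(L, l) = 58*l*(65 + l)/59 (g(L, l) = (65 + l)*(l*(-1/59) + l) = (65 + l)*(-l/59 + l) = (65 + l)*(58*l/59) = 58*l*(65 + l)/59)
(g(-65, -193) + (-3752 - 8248))/(-28068 + 40883) = ((58/59)*(-193)*(65 - 193) + (-3752 - 8248))/(-28068 + 40883) = ((58/59)*(-193)*(-128) - 12000)/12815 = (1432832/59 - 12000)*(1/12815) = (724832/59)*(1/12815) = 724832/756085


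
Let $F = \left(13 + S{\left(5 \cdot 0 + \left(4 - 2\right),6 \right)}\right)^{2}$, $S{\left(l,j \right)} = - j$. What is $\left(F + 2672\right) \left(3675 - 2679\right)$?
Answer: $2710116$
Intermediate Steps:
$F = 49$ ($F = \left(13 - 6\right)^{2} = 7^{2} = 49$)
$\left(F + 2672\right) \left(3675 - 2679\right) = \left(49 + 2672\right) \left(3675 - 2679\right) = 2721 \cdot 996 = 2710116$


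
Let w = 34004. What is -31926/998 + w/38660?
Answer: -150040396/4822835 ≈ -31.110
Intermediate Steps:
-31926/998 + w/38660 = -31926/998 + 34004/38660 = -31926*1/998 + 34004*(1/38660) = -15963/499 + 8501/9665 = -150040396/4822835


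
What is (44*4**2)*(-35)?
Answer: -24640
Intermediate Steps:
(44*4**2)*(-35) = (44*16)*(-35) = 704*(-35) = -24640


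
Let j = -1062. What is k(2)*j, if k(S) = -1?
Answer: 1062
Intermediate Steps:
k(2)*j = -1*(-1062) = 1062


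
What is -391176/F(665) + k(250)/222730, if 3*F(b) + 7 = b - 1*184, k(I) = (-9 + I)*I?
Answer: -4355855549/1759567 ≈ -2475.5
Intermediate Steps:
k(I) = I*(-9 + I)
F(b) = -191/3 + b/3 (F(b) = -7/3 + (b - 1*184)/3 = -7/3 + (b - 184)/3 = -7/3 + (-184 + b)/3 = -7/3 + (-184/3 + b/3) = -191/3 + b/3)
-391176/F(665) + k(250)/222730 = -391176/(-191/3 + (1/3)*665) + (250*(-9 + 250))/222730 = -391176/(-191/3 + 665/3) + (250*241)*(1/222730) = -391176/158 + 60250*(1/222730) = -391176*1/158 + 6025/22273 = -195588/79 + 6025/22273 = -4355855549/1759567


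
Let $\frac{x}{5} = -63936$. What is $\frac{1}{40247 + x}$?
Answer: $- \frac{1}{279433} \approx -3.5787 \cdot 10^{-6}$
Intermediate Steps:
$x = -319680$ ($x = 5 \left(-63936\right) = -319680$)
$\frac{1}{40247 + x} = \frac{1}{40247 - 319680} = \frac{1}{-279433} = - \frac{1}{279433}$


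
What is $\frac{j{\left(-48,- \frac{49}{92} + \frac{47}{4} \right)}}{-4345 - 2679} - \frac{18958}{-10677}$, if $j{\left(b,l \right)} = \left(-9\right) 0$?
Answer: $\frac{18958}{10677} \approx 1.7756$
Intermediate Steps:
$j{\left(b,l \right)} = 0$
$\frac{j{\left(-48,- \frac{49}{92} + \frac{47}{4} \right)}}{-4345 - 2679} - \frac{18958}{-10677} = \frac{0}{-4345 - 2679} - \frac{18958}{-10677} = \frac{0}{-4345 - 2679} - - \frac{18958}{10677} = \frac{0}{-7024} + \frac{18958}{10677} = 0 \left(- \frac{1}{7024}\right) + \frac{18958}{10677} = 0 + \frac{18958}{10677} = \frac{18958}{10677}$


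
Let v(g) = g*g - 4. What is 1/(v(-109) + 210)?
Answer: 1/12087 ≈ 8.2733e-5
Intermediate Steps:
v(g) = -4 + g² (v(g) = g² - 4 = -4 + g²)
1/(v(-109) + 210) = 1/((-4 + (-109)²) + 210) = 1/((-4 + 11881) + 210) = 1/(11877 + 210) = 1/12087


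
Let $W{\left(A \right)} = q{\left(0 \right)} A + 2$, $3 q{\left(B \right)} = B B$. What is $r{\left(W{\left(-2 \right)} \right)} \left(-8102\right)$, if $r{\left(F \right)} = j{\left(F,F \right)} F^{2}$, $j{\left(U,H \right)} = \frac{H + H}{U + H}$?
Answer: $-32408$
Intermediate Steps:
$j{\left(U,H \right)} = \frac{2 H}{H + U}$
$q{\left(B \right)} = \frac{B^{2}}{3}$ ($q{\left(B \right)} = \frac{B B}{3} = \frac{B^{2}}{3}$)
$W{\left(A \right)} = 2$ ($W{\left(A \right)} = \frac{0^{2}}{3} A + 2 = \frac{1}{3} \cdot 0 A + 2 = 0 A + 2 = 0 + 2 = 2$)
$r{\left(F \right)} = F^{2}$ ($r{\left(F \right)} = \frac{2 F}{F + F} F^{2} = \frac{2 F}{2 F} F^{2} = 2 F \frac{1}{2 F} F^{2} = 1 F^{2} = F^{2}$)
$r{\left(W{\left(-2 \right)} \right)} \left(-8102\right) = 2^{2} \left(-8102\right) = 4 \left(-8102\right) = -32408$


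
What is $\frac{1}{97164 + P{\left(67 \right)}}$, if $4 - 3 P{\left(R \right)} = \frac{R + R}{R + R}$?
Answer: $\frac{1}{97165} \approx 1.0292 \cdot 10^{-5}$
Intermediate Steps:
$P{\left(R \right)} = 1$ ($P{\left(R \right)} = \frac{4}{3} - \frac{\left(R + R\right) \frac{1}{R + R}}{3} = \frac{4}{3} - \frac{2 R \frac{1}{2 R}}{3} = \frac{4}{3} - \frac{1}{3} = 1$)
$\frac{1}{97164 + P{\left(67 \right)}} = \frac{1}{97164 + 1} = \frac{1}{97165}$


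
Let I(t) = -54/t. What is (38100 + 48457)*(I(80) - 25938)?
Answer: -89806955679/40 ≈ -2.2452e+9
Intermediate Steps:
(38100 + 48457)*(I(80) - 25938) = (38100 + 48457)*(-54/80 - 25938) = 86557*(-54*1/80 - 25938) = 86557*(-27/40 - 25938) = 86557*(-1037547/40) = -89806955679/40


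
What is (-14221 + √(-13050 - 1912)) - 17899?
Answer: -32120 + I*√14962 ≈ -32120.0 + 122.32*I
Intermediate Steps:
(-14221 + √(-13050 - 1912)) - 17899 = (-14221 + √(-14962)) - 17899 = (-14221 + I*√14962) - 17899 = -32120 + I*√14962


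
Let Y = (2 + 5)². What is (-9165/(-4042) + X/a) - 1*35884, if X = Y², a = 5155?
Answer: -15907242009/443330 ≈ -35881.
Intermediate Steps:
Y = 49 (Y = 7² = 49)
X = 2401 (X = 49² = 2401)
(-9165/(-4042) + X/a) - 1*35884 = (-9165/(-4042) + 2401/5155) - 1*35884 = (-9165*(-1/4042) + 2401*(1/5155)) - 35884 = (195/86 + 2401/5155) - 35884 = 1211711/443330 - 35884 = -15907242009/443330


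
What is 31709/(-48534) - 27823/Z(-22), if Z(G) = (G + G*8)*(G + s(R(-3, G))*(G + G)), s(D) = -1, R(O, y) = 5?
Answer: 202039513/35235684 ≈ 5.7339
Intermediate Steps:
Z(G) = -9*G**2 (Z(G) = (G + G*8)*(G - (G + G)) = (G + 8*G)*(G - 2*G) = (9*G)*(G - 2*G) = (9*G)*(-G) = -9*G**2)
31709/(-48534) - 27823/Z(-22) = 31709/(-48534) - 27823/((-9*(-22)**2)) = 31709*(-1/48534) - 27823/((-9*484)) = -31709/48534 - 27823/(-4356) = -31709/48534 - 27823*(-1/4356) = -31709/48534 + 27823/4356 = 202039513/35235684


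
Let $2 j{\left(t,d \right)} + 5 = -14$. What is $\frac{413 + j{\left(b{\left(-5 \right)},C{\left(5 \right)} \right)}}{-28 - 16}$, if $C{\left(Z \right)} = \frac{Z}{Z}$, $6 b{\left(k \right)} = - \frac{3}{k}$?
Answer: $- \frac{807}{88} \approx -9.1705$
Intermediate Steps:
$b{\left(k \right)} = - \frac{1}{2 k}$ ($b{\left(k \right)} = \frac{\left(-3\right) \frac{1}{k}}{6} = - \frac{1}{2 k}$)
$C{\left(Z \right)} = 1$
$j{\left(t,d \right)} = - \frac{19}{2}$ ($j{\left(t,d \right)} = - \frac{5}{2} + \frac{1}{2} \left(-14\right) = - \frac{5}{2} - 7 = - \frac{19}{2}$)
$\frac{413 + j{\left(b{\left(-5 \right)},C{\left(5 \right)} \right)}}{-28 - 16} = \frac{413 - \frac{19}{2}}{-28 - 16} = \frac{807}{2 \left(-44\right)} = \frac{807}{2} \left(- \frac{1}{44}\right) = - \frac{807}{88}$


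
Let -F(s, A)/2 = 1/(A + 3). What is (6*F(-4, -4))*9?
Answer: 108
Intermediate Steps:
F(s, A) = -2/(3 + A) (F(s, A) = -2/(A + 3) = -2/(3 + A))
(6*F(-4, -4))*9 = (6*(-2/(3 - 4)))*9 = (6*(-2/(-1)))*9 = (6*(-2*(-1)))*9 = (6*2)*9 = 12*9 = 108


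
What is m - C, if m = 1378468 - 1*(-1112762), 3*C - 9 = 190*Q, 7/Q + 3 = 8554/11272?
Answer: 94407560591/37893 ≈ 2.4914e+6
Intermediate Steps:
Q = -39452/12631 (Q = 7/(-3 + 8554/11272) = 7/(-3 + 8554*(1/11272)) = 7/(-3 + 4277/5636) = 7/(-12631/5636) = 7*(-5636/12631) = -39452/12631 ≈ -3.1234)
C = -7382201/37893 (C = 3 + (190*(-39452/12631))/3 = 3 + (1/3)*(-7495880/12631) = 3 - 7495880/37893 = -7382201/37893 ≈ -194.82)
m = 2491230 (m = 1378468 + 1112762 = 2491230)
m - C = 2491230 - 1*(-7382201/37893) = 2491230 + 7382201/37893 = 94407560591/37893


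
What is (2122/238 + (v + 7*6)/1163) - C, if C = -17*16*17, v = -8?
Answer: 641185717/138397 ≈ 4632.9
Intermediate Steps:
C = -4624 (C = -272*17 = -4624)
(2122/238 + (v + 7*6)/1163) - C = (2122/238 + (-8 + 7*6)/1163) - 1*(-4624) = (2122*(1/238) + (-8 + 42)*(1/1163)) + 4624 = (1061/119 + 34*(1/1163)) + 4624 = (1061/119 + 34/1163) + 4624 = 1237989/138397 + 4624 = 641185717/138397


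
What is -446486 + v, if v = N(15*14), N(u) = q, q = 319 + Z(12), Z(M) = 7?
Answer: -446160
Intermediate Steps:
q = 326 (q = 319 + 7 = 326)
N(u) = 326
v = 326
-446486 + v = -446486 + 326 = -446160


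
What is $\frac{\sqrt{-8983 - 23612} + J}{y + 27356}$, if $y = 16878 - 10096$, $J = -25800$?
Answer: $- \frac{12900}{17069} + \frac{i \sqrt{32595}}{34138} \approx -0.75576 + 0.0052886 i$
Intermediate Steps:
$y = 6782$
$\frac{\sqrt{-8983 - 23612} + J}{y + 27356} = \frac{\sqrt{-8983 - 23612} - 25800}{6782 + 27356} = \frac{\sqrt{-32595} - 25800}{34138} = \left(i \sqrt{32595} - 25800\right) \frac{1}{34138} = \left(-25800 + i \sqrt{32595}\right) \frac{1}{34138} = - \frac{12900}{17069} + \frac{i \sqrt{32595}}{34138}$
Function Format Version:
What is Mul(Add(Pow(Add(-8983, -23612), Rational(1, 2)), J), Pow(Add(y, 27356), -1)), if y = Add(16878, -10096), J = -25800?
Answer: Add(Rational(-12900, 17069), Mul(Rational(1, 34138), I, Pow(32595, Rational(1, 2)))) ≈ Add(-0.75576, Mul(0.0052886, I))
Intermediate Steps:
y = 6782
Mul(Add(Pow(Add(-8983, -23612), Rational(1, 2)), J), Pow(Add(y, 27356), -1)) = Mul(Add(Pow(Add(-8983, -23612), Rational(1, 2)), -25800), Pow(Add(6782, 27356), -1)) = Mul(Add(Pow(-32595, Rational(1, 2)), -25800), Pow(34138, -1)) = Mul(Add(Mul(I, Pow(32595, Rational(1, 2))), -25800), Rational(1, 34138)) = Mul(Add(-25800, Mul(I, Pow(32595, Rational(1, 2)))), Rational(1, 34138)) = Add(Rational(-12900, 17069), Mul(Rational(1, 34138), I, Pow(32595, Rational(1, 2))))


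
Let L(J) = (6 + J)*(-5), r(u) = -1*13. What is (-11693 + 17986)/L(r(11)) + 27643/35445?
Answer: 6400654/35445 ≈ 180.58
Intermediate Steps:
r(u) = -13
L(J) = -30 - 5*J
(-11693 + 17986)/L(r(11)) + 27643/35445 = (-11693 + 17986)/(-30 - 5*(-13)) + 27643/35445 = 6293/(-30 + 65) + 27643*(1/35445) = 6293/35 + 27643/35445 = 6293*(1/35) + 27643/35445 = 899/5 + 27643/35445 = 6400654/35445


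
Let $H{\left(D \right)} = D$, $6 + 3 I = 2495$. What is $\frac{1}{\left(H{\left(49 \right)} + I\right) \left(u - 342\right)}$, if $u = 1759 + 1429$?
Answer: $\frac{3}{7502056} \approx 3.9989 \cdot 10^{-7}$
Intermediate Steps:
$I = \frac{2489}{3}$ ($I = -2 + \frac{1}{3} \cdot 2495 = -2 + \frac{2495}{3} = \frac{2489}{3} \approx 829.67$)
$u = 3188$
$\frac{1}{\left(H{\left(49 \right)} + I\right) \left(u - 342\right)} = \frac{1}{\left(49 + \frac{2489}{3}\right) \left(3188 - 342\right)} = \frac{1}{\frac{2636}{3} \cdot 2846} = \frac{1}{\frac{7502056}{3}} = \frac{3}{7502056}$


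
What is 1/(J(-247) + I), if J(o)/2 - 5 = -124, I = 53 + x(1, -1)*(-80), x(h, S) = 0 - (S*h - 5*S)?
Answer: 1/135 ≈ 0.0074074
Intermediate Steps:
x(h, S) = 5*S - S*h (x(h, S) = 0 - (-5*S + S*h) = 0 + (5*S - S*h) = 5*S - S*h)
I = 373 (I = 53 - (5 - 1*1)*(-80) = 53 - (5 - 1)*(-80) = 53 - 1*4*(-80) = 53 - 4*(-80) = 53 + 320 = 373)
J(o) = -238 (J(o) = 10 + 2*(-124) = 10 - 248 = -238)
1/(J(-247) + I) = 1/(-238 + 373) = 1/135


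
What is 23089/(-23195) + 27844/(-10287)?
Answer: -883358123/238606965 ≈ -3.7021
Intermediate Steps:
23089/(-23195) + 27844/(-10287) = 23089*(-1/23195) + 27844*(-1/10287) = -23089/23195 - 27844/10287 = -883358123/238606965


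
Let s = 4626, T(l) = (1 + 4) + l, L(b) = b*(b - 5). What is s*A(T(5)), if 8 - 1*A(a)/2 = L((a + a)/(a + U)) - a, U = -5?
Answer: 203544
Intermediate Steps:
L(b) = b*(-5 + b)
T(l) = 5 + l
A(a) = 16 + 2*a - 4*a*(-5 + 2*a/(-5 + a))/(-5 + a) (A(a) = 16 - 2*(((a + a)/(a - 5))*(-5 + (a + a)/(a - 5)) - a) = 16 - 2*(((2*a)/(-5 + a))*(-5 + (2*a)/(-5 + a)) - a) = 16 - 2*((2*a/(-5 + a))*(-5 + 2*a/(-5 + a)) - a) = 16 - 2*(2*a*(-5 + 2*a/(-5 + a))/(-5 + a) - a) = 16 - 2*(-a + 2*a*(-5 + 2*a/(-5 + a))/(-5 + a)) = 16 + (2*a - 4*a*(-5 + 2*a/(-5 + a))/(-5 + a)) = 16 + 2*a - 4*a*(-5 + 2*a/(-5 + a))/(-5 + a))
s*A(T(5)) = 4626*(2*((-5 + (5 + 5))²*(8 + (5 + 5)) - 2*(5 + 5)*(25 - 3*(5 + 5)))/(-5 + (5 + 5))²) = 4626*(2*((-5 + 10)²*(8 + 10) - 2*10*(25 - 3*10))/(-5 + 10)²) = 4626*(2*(5²*18 - 2*10*(25 - 30))/5²) = 4626*(2*(1/25)*(25*18 - 2*10*(-5))) = 4626*(2*(1/25)*(450 + 100)) = 4626*(2*(1/25)*550) = 4626*44 = 203544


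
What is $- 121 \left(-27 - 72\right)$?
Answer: $11979$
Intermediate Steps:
$- 121 \left(-27 - 72\right) = \left(-121\right) \left(-99\right) = 11979$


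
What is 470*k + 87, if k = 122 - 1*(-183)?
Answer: 143437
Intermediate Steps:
k = 305 (k = 122 + 183 = 305)
470*k + 87 = 470*305 + 87 = 143350 + 87 = 143437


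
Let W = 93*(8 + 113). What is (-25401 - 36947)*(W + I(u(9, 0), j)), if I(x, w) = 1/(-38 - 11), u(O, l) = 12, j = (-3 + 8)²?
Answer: -34378437808/49 ≈ -7.0160e+8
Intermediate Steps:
j = 25 (j = 5² = 25)
W = 11253 (W = 93*121 = 11253)
I(x, w) = -1/49 (I(x, w) = 1/(-49) = -1/49)
(-25401 - 36947)*(W + I(u(9, 0), j)) = (-25401 - 36947)*(11253 - 1/49) = -62348*551396/49 = -34378437808/49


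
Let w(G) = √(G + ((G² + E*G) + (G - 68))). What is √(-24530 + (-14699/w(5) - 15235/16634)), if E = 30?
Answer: √(-10323723678338070 - 158615560866516*√13)/648726 ≈ 160.9*I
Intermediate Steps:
w(G) = √(-68 + G² + 32*G) (w(G) = √(G + ((G² + 30*G) + (G - 68))) = √(G + ((G² + 30*G) + (-68 + G))) = √(G + (-68 + G² + 31*G)) = √(-68 + G² + 32*G))
√(-24530 + (-14699/w(5) - 15235/16634)) = √(-24530 + (-14699/√(-68 + 5² + 32*5) - 15235/16634)) = √(-24530 + (-14699/√(-68 + 25 + 160) - 15235*1/16634)) = √(-24530 + (-14699*√13/39 - 15235/16634)) = √(-24530 + (-15235/16634 - 14699*√13/39)) = √(-408047255/16634 - 14699*√13/39)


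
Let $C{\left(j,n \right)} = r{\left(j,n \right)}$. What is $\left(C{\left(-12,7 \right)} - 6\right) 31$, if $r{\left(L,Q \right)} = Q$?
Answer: $31$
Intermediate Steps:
$C{\left(j,n \right)} = n$
$\left(C{\left(-12,7 \right)} - 6\right) 31 = \left(7 - 6\right) 31 = 1 \cdot 31 = 31$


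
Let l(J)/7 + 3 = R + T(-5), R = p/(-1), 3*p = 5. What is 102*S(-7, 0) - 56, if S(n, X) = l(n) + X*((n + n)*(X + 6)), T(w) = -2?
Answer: -4816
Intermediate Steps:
p = 5/3 (p = (1/3)*5 = 5/3 ≈ 1.6667)
R = -5/3 (R = (5/3)/(-1) = (5/3)*(-1) = -5/3 ≈ -1.6667)
l(J) = -140/3 (l(J) = -21 + 7*(-5/3 - 2) = -21 + 7*(-11/3) = -21 - 77/3 = -140/3)
S(n, X) = -140/3 + 2*X*n*(6 + X) (S(n, X) = -140/3 + X*((n + n)*(X + 6)) = -140/3 + X*((2*n)*(6 + X)) = -140/3 + X*(2*n*(6 + X)) = -140/3 + 2*X*n*(6 + X))
102*S(-7, 0) - 56 = 102*(-140/3 + 2*(-7)*0**2 + 12*0*(-7)) - 56 = 102*(-140/3 + 2*(-7)*0 + 0) - 56 = 102*(-140/3 + 0 + 0) - 56 = 102*(-140/3) - 56 = -4760 - 56 = -4816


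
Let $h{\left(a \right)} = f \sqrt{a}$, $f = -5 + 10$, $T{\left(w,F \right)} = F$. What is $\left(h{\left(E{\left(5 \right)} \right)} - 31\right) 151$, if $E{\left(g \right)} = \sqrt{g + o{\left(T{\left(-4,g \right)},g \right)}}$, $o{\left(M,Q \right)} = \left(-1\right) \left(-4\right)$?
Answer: $-4681 + 755 \sqrt{3} \approx -3373.3$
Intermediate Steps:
$o{\left(M,Q \right)} = 4$
$E{\left(g \right)} = \sqrt{4 + g}$ ($E{\left(g \right)} = \sqrt{g + 4} = \sqrt{4 + g}$)
$f = 5$
$h{\left(a \right)} = 5 \sqrt{a}$
$\left(h{\left(E{\left(5 \right)} \right)} - 31\right) 151 = \left(5 \sqrt{\sqrt{4 + 5}} - 31\right) 151 = \left(5 \sqrt{\sqrt{9}} - 31\right) 151 = \left(5 \sqrt{3} - 31\right) 151 = \left(-31 + 5 \sqrt{3}\right) 151 = -4681 + 755 \sqrt{3}$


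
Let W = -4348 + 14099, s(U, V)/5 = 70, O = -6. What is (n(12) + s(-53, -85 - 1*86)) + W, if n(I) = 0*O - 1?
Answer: 10100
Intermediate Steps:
s(U, V) = 350 (s(U, V) = 5*70 = 350)
n(I) = -1 (n(I) = 0*(-6) - 1 = 0 - 1 = -1)
W = 9751
(n(12) + s(-53, -85 - 1*86)) + W = (-1 + 350) + 9751 = 349 + 9751 = 10100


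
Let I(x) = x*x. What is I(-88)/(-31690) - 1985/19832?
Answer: -108241829/314238040 ≈ -0.34446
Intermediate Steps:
I(x) = x**2
I(-88)/(-31690) - 1985/19832 = (-88)**2/(-31690) - 1985/19832 = 7744*(-1/31690) - 1985*1/19832 = -3872/15845 - 1985/19832 = -108241829/314238040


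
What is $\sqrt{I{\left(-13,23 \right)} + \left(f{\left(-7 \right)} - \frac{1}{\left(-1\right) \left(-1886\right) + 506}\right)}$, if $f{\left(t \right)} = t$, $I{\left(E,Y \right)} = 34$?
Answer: $\frac{\sqrt{38620634}}{1196} \approx 5.1961$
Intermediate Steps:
$\sqrt{I{\left(-13,23 \right)} + \left(f{\left(-7 \right)} - \frac{1}{\left(-1\right) \left(-1886\right) + 506}\right)} = \sqrt{34 - \left(7 + \frac{1}{\left(-1\right) \left(-1886\right) + 506}\right)} = \sqrt{34 - \left(7 + \frac{1}{1886 + 506}\right)} = \sqrt{34 - \frac{16745}{2392}} = \sqrt{\frac{64583}{2392}} = \frac{\sqrt{38620634}}{1196}$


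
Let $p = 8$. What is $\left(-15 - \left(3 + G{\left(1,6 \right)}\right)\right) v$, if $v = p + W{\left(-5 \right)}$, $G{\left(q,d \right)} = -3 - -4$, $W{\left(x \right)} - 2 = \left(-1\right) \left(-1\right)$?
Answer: $-209$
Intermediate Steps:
$W{\left(x \right)} = 3$ ($W{\left(x \right)} = 2 - -1 = 2 + 1 = 3$)
$G{\left(q,d \right)} = 1$ ($G{\left(q,d \right)} = -3 + 4 = 1$)
$v = 11$ ($v = 8 + 3 = 11$)
$\left(-15 - \left(3 + G{\left(1,6 \right)}\right)\right) v = \left(-15 - 4\right) 11 = \left(-19\right) 11 = -209$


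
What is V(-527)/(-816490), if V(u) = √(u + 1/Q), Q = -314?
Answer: -I*√51960406/256377860 ≈ -2.8116e-5*I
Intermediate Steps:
V(u) = √(-1/314 + u) (V(u) = √(u + 1/(-314)) = √(u - 1/314) = √(-1/314 + u))
V(-527)/(-816490) = (√(-314 + 98596*(-527))/314)/(-816490) = (√(-314 - 51960092)/314)*(-1/816490) = (√(-51960406)/314)*(-1/816490) = ((I*√51960406)/314)*(-1/816490) = (I*√51960406/314)*(-1/816490) = -I*√51960406/256377860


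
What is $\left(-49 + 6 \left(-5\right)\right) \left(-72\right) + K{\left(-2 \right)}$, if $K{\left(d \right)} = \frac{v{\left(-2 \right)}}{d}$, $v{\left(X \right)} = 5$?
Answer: $\frac{11371}{2} \approx 5685.5$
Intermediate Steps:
$K{\left(d \right)} = \frac{5}{d}$
$\left(-49 + 6 \left(-5\right)\right) \left(-72\right) + K{\left(-2 \right)} = \left(-49 + 6 \left(-5\right)\right) \left(-72\right) + \frac{5}{-2} = \left(-49 - 30\right) \left(-72\right) + 5 \left(- \frac{1}{2}\right) = \left(-79\right) \left(-72\right) - \frac{5}{2} = 5688 - \frac{5}{2} = \frac{11371}{2}$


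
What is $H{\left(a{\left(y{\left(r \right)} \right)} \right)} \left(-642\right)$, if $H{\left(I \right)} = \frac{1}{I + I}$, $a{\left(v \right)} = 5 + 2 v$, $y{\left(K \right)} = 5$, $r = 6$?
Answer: $- \frac{107}{5} \approx -21.4$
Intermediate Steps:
$H{\left(I \right)} = \frac{1}{2 I}$
$H{\left(a{\left(y{\left(r \right)} \right)} \right)} \left(-642\right) = \frac{1}{2 \left(5 + 2 \cdot 5\right)} \left(-642\right) = \frac{1}{2 \left(5 + 10\right)} \left(-642\right) = \frac{1}{2 \cdot 15} \left(-642\right) = \frac{1}{2} \cdot \frac{1}{15} \left(-642\right) = \frac{1}{30} \left(-642\right) = - \frac{107}{5}$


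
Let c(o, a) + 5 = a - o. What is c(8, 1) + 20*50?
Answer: 988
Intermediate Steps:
c(o, a) = -5 + a - o (c(o, a) = -5 + (a - o) = -5 + a - o)
c(8, 1) + 20*50 = (-5 + 1 - 1*8) + 20*50 = (-5 + 1 - 8) + 1000 = -12 + 1000 = 988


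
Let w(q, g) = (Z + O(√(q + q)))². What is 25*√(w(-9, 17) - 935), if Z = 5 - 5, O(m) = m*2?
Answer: 25*I*√1007 ≈ 793.33*I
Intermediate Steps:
O(m) = 2*m
Z = 0
w(q, g) = 8*q (w(q, g) = (0 + 2*√(q + q))² = (0 + 2*√(2*q))² = (0 + 2*(√2*√q))² = (0 + 2*√2*√q)² = (2*√2*√q)² = 8*q)
25*√(w(-9, 17) - 935) = 25*√(8*(-9) - 935) = 25*√(-72 - 935) = 25*√(-1007) = 25*(I*√1007) = 25*I*√1007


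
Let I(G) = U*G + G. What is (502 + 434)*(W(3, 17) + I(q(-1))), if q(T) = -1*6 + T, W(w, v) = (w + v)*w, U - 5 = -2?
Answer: 29952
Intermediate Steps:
U = 3 (U = 5 - 2 = 3)
W(w, v) = w*(v + w) (W(w, v) = (v + w)*w = w*(v + w))
q(T) = -6 + T
I(G) = 4*G (I(G) = 3*G + G = 4*G)
(502 + 434)*(W(3, 17) + I(q(-1))) = (502 + 434)*(3*(17 + 3) + 4*(-6 - 1)) = 936*(3*20 + 4*(-7)) = 936*(60 - 28) = 936*32 = 29952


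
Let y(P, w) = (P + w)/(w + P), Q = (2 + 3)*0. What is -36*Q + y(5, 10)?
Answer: 1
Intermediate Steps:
Q = 0 (Q = 5*0 = 0)
y(P, w) = 1 (y(P, w) = (P + w)/(P + w) = 1)
-36*Q + y(5, 10) = -36*0 + 1 = 0 + 1 = 1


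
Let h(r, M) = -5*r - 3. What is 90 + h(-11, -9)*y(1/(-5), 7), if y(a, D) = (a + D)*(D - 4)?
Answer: 5754/5 ≈ 1150.8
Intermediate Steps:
h(r, M) = -3 - 5*r
y(a, D) = (-4 + D)*(D + a) (y(a, D) = (D + a)*(-4 + D) = (-4 + D)*(D + a))
90 + h(-11, -9)*y(1/(-5), 7) = 90 + (-3 - 5*(-11))*(7² - 4*7 - 4/(-5) + 7/(-5)) = 90 + (-3 + 55)*(49 - 28 - 4*(-⅕) + 7*(-⅕)) = 90 + 52*(49 - 28 + ⅘ - 7/5) = 90 + 52*(102/5) = 90 + 5304/5 = 5754/5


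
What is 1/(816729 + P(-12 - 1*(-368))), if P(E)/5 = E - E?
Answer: 1/816729 ≈ 1.2244e-6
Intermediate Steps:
P(E) = 0 (P(E) = 5*(E - E) = 5*0 = 0)
1/(816729 + P(-12 - 1*(-368))) = 1/(816729 + 0) = 1/816729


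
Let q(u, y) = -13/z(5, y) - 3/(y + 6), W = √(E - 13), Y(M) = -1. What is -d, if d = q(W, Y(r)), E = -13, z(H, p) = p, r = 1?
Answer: -62/5 ≈ -12.400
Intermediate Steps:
W = I*√26 (W = √(-13 - 13) = √(-26) = I*√26 ≈ 5.099*I)
q(u, y) = -13/y - 3/(6 + y) (q(u, y) = -13/y - 3/(y + 6) = -13/y - 3/(6 + y))
d = 62/5 (d = 2*(-39 - 8*(-1))/(-1*(6 - 1)) = 2*(-1)*(-39 + 8)/5 = 2*(-1)*(⅕)*(-31) = 62/5 ≈ 12.400)
-d = -1*62/5 = -62/5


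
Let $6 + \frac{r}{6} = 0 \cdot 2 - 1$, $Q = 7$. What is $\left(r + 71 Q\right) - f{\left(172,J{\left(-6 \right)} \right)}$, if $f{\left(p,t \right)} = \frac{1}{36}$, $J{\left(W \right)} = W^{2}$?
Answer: $\frac{16379}{36} \approx 454.97$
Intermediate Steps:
$f{\left(p,t \right)} = \frac{1}{36}$
$r = -42$ ($r = -36 + 6 \left(0 \cdot 2 - 1\right) = -36 + 6 \left(0 - 1\right) = -36 + 6 \left(-1\right) = -36 - 6 = -42$)
$\left(r + 71 Q\right) - f{\left(172,J{\left(-6 \right)} \right)} = \left(-42 + 71 \cdot 7\right) - \frac{1}{36} = \left(-42 + 497\right) - \frac{1}{36} = 455 - \frac{1}{36} = \frac{16379}{36}$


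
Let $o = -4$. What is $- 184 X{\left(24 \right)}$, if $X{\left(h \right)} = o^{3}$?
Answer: $11776$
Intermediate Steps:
$X{\left(h \right)} = -64$ ($X{\left(h \right)} = \left(-4\right)^{3} = -64$)
$- 184 X{\left(24 \right)} = \left(-184\right) \left(-64\right) = 11776$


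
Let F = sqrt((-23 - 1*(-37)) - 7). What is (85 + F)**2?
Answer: (85 + sqrt(7))**2 ≈ 7681.8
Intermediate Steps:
F = sqrt(7) (F = sqrt((-23 + 37) - 7) = sqrt(14 - 7) = sqrt(7) ≈ 2.6458)
(85 + F)**2 = (85 + sqrt(7))**2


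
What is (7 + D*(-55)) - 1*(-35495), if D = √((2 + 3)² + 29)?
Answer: 35502 - 165*√6 ≈ 35098.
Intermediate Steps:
D = 3*√6 (D = √(5² + 29) = √(25 + 29) = √54 = 3*√6 ≈ 7.3485)
(7 + D*(-55)) - 1*(-35495) = (7 + (3*√6)*(-55)) - 1*(-35495) = (7 - 165*√6) + 35495 = 35502 - 165*√6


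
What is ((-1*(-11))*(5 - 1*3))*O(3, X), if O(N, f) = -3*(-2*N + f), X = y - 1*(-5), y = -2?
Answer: 198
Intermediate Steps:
X = 3 (X = -2 - 1*(-5) = -2 + 5 = 3)
O(N, f) = -3*f + 6*N (O(N, f) = -3*(f - 2*N) = -3*f + 6*N)
((-1*(-11))*(5 - 1*3))*O(3, X) = ((-1*(-11))*(5 - 1*3))*(-3*3 + 6*3) = (11*(5 - 3))*(-9 + 18) = (11*2)*9 = 22*9 = 198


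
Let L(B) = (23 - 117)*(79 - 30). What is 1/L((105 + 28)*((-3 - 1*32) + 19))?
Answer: -1/4606 ≈ -0.00021711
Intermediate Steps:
L(B) = -4606 (L(B) = -94*49 = -4606)
1/L((105 + 28)*((-3 - 1*32) + 19)) = 1/(-4606) = -1/4606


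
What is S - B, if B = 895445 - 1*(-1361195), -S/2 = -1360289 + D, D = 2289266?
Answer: -4114594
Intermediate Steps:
S = -1857954 (S = -2*(-1360289 + 2289266) = -2*928977 = -1857954)
B = 2256640 (B = 895445 + 1361195 = 2256640)
S - B = -1857954 - 1*2256640 = -1857954 - 2256640 = -4114594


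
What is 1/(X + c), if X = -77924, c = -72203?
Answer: -1/150127 ≈ -6.6610e-6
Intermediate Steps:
1/(X + c) = 1/(-77924 - 72203) = 1/(-150127) = -1/150127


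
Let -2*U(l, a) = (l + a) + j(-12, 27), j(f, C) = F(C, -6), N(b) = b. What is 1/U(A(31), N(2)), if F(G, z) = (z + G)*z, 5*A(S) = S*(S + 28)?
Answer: -10/1209 ≈ -0.0082713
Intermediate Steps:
A(S) = S*(28 + S)/5 (A(S) = (S*(S + 28))/5 = (S*(28 + S))/5 = S*(28 + S)/5)
F(G, z) = z*(G + z) (F(G, z) = (G + z)*z = z*(G + z))
j(f, C) = 36 - 6*C (j(f, C) = -6*(C - 6) = -6*(-6 + C) = 36 - 6*C)
U(l, a) = 63 - a/2 - l/2 (U(l, a) = -((l + a) + (36 - 6*27))/2 = -((a + l) + (36 - 162))/2 = -((a + l) - 126)/2 = -(-126 + a + l)/2 = 63 - a/2 - l/2)
1/U(A(31), N(2)) = 1/(63 - ½*2 - 31*(28 + 31)/10) = 1/(63 - 1 - 31*59/10) = 1/(63 - 1 - ½*1829/5) = 1/(63 - 1 - 1829/10) = 1/(-1209/10) = -10/1209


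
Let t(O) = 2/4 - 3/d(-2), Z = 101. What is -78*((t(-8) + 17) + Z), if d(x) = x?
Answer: -9360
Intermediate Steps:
t(O) = 2 (t(O) = 2/4 - 3/(-2) = 2*(¼) - 3*(-½) = ½ + 3/2 = 2)
-78*((t(-8) + 17) + Z) = -78*((2 + 17) + 101) = -78*(19 + 101) = -78*120 = -9360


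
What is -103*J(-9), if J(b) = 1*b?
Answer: 927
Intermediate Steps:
J(b) = b
-103*J(-9) = -103*(-9) = 927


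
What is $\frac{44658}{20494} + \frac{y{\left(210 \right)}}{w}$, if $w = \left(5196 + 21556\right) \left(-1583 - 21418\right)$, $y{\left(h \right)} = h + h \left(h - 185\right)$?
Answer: $\frac{1144957148399}{525434353312} \approx 2.1791$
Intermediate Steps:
$y{\left(h \right)} = h + h \left(-185 + h\right)$
$w = -615322752$ ($w = 26752 \left(-23001\right) = -615322752$)
$\frac{44658}{20494} + \frac{y{\left(210 \right)}}{w} = \frac{44658}{20494} + \frac{210 \left(-184 + 210\right)}{-615322752} = 44658 \cdot \frac{1}{20494} + 210 \cdot 26 \left(- \frac{1}{615322752}\right) = \frac{22329}{10247} + 5460 \left(- \frac{1}{615322752}\right) = \frac{22329}{10247} - \frac{455}{51276896} = \frac{1144957148399}{525434353312}$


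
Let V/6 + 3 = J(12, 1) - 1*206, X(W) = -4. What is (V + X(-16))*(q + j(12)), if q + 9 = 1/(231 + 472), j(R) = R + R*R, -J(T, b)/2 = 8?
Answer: -139925068/703 ≈ -1.9904e+5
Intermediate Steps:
J(T, b) = -16 (J(T, b) = -2*8 = -16)
j(R) = R + R²
V = -1350 (V = -18 + 6*(-16 - 1*206) = -18 + 6*(-16 - 206) = -18 + 6*(-222) = -18 - 1332 = -1350)
q = -6326/703 (q = -9 + 1/(231 + 472) = -9 + 1/703 = -6326/703 ≈ -8.9986)
(V + X(-16))*(q + j(12)) = (-1350 - 4)*(-6326/703 + 12*(1 + 12)) = -1354*(-6326/703 + 12*13) = -1354*(-6326/703 + 156) = -1354*103342/703 = -139925068/703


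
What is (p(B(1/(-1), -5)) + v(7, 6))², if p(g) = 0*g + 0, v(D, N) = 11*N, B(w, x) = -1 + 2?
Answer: 4356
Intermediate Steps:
B(w, x) = 1
p(g) = 0 (p(g) = 0 + 0 = 0)
(p(B(1/(-1), -5)) + v(7, 6))² = (0 + 11*6)² = (0 + 66)² = 66² = 4356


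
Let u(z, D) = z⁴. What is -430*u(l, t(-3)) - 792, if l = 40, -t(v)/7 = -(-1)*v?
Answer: -1100800792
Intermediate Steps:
t(v) = -7*v (t(v) = -(-7)*(-v) = -7*v)
-430*u(l, t(-3)) - 792 = -430*40⁴ - 792 = -430*2560000 - 792 = -1100800000 - 792 = -1100800792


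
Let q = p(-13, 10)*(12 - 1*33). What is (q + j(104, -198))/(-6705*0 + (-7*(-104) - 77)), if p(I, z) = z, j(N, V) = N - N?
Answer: -10/31 ≈ -0.32258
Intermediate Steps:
j(N, V) = 0
q = -210 (q = 10*(12 - 1*33) = 10*(12 - 33) = 10*(-21) = -210)
(q + j(104, -198))/(-6705*0 + (-7*(-104) - 77)) = (-210 + 0)/(-6705*0 + (-7*(-104) - 77)) = -210/(0 + (728 - 77)) = -210/(0 + 651) = -210/651 = -210*1/651 = -10/31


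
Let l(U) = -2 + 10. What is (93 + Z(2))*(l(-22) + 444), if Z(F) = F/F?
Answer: 42488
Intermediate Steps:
Z(F) = 1
l(U) = 8
(93 + Z(2))*(l(-22) + 444) = (93 + 1)*(8 + 444) = 94*452 = 42488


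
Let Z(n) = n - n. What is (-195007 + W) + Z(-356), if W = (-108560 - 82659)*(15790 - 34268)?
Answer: 3533149675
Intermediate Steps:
W = 3533344682 (W = -191219*(-18478) = 3533344682)
Z(n) = 0
(-195007 + W) + Z(-356) = (-195007 + 3533344682) + 0 = 3533149675 + 0 = 3533149675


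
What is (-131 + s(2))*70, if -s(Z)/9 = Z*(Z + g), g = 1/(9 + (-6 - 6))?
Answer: -11270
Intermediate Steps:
g = -⅓ (g = 1/(9 - 12) = 1/(-3) = -⅓ ≈ -0.33333)
s(Z) = -9*Z*(-⅓ + Z) (s(Z) = -9*Z*(Z - ⅓) = -9*Z*(-⅓ + Z))
(-131 + s(2))*70 = (-131 + 3*2*(1 - 3*2))*70 = (-131 + 3*2*(1 - 6))*70 = (-131 + 3*2*(-5))*70 = (-131 - 30)*70 = -161*70 = -11270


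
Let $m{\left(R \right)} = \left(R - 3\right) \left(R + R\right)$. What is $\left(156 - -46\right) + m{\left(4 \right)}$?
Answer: $210$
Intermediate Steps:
$m{\left(R \right)} = 2 R \left(-3 + R\right)$ ($m{\left(R \right)} = \left(-3 + R\right) 2 R = 2 R \left(-3 + R\right)$)
$\left(156 - -46\right) + m{\left(4 \right)} = \left(156 - -46\right) + 2 \cdot 4 \left(-3 + 4\right) = \left(156 + 46\right) + 2 \cdot 4 \cdot 1 = 202 + 8 = 210$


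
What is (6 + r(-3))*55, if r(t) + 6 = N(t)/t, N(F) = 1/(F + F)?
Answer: 55/18 ≈ 3.0556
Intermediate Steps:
N(F) = 1/(2*F)
r(t) = -6 + 1/(2*t²) (r(t) = -6 + (1/(2*t))/t = -6 + 1/(2*t²))
(6 + r(-3))*55 = (6 + (-6 + (½)/(-3)²))*55 = (6 + (-6 + (½)*(⅑)))*55 = (6 + (-6 + 1/18))*55 = (6 - 107/18)*55 = (1/18)*55 = 55/18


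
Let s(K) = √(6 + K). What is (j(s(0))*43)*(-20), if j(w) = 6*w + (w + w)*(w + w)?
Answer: -20640 - 5160*√6 ≈ -33279.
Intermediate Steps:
j(w) = 4*w² + 6*w (j(w) = 6*w + (2*w)*(2*w) = 6*w + 4*w² = 4*w² + 6*w)
(j(s(0))*43)*(-20) = ((2*√(6 + 0)*(3 + 2*√(6 + 0)))*43)*(-20) = ((2*√6*(3 + 2*√6))*43)*(-20) = (86*√6*(3 + 2*√6))*(-20) = -1720*√6*(3 + 2*√6)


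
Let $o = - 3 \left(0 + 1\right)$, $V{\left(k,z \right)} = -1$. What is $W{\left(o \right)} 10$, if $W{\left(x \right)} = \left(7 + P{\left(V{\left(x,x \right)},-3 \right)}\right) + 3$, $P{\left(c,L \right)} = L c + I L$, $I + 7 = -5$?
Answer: $490$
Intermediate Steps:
$I = -12$ ($I = -7 - 5 = -12$)
$P{\left(c,L \right)} = - 12 L + L c$ ($P{\left(c,L \right)} = L c - 12 L = - 12 L + L c$)
$o = -3$ ($o = \left(-3\right) 1 = -3$)
$W{\left(x \right)} = 49$ ($W{\left(x \right)} = \left(7 - 3 \left(-12 - 1\right)\right) + 3 = \left(7 - -39\right) + 3 = \left(7 + 39\right) + 3 = 46 + 3 = 49$)
$W{\left(o \right)} 10 = 49 \cdot 10 = 490$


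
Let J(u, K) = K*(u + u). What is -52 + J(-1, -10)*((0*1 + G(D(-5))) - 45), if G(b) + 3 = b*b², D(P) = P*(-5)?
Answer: 311488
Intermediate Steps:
D(P) = -5*P
G(b) = -3 + b³ (G(b) = -3 + b*b² = -3 + b³)
J(u, K) = 2*K*u (J(u, K) = K*(2*u) = 2*K*u)
-52 + J(-1, -10)*((0*1 + G(D(-5))) - 45) = -52 + (2*(-10)*(-1))*((0*1 + (-3 + (-5*(-5))³)) - 45) = -52 + 20*((0 + (-3 + 25³)) - 45) = -52 + 20*((0 + (-3 + 15625)) - 45) = -52 + 20*((0 + 15622) - 45) = -52 + 20*(15622 - 45) = -52 + 20*15577 = -52 + 311540 = 311488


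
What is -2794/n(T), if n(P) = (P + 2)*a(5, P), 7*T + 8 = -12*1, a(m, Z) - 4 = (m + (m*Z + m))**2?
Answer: 479171/3288 ≈ 145.73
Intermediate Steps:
a(m, Z) = 4 + (2*m + Z*m)**2 (a(m, Z) = 4 + (m + (m*Z + m))**2 = 4 + (m + (Z*m + m))**2 = 4 + (m + (m + Z*m))**2 = 4 + (2*m + Z*m)**2)
T = -20/7 (T = -8/7 + (-12*1)/7 = -8/7 + (1/7)*(-12) = -8/7 - 12/7 = -20/7 ≈ -2.8571)
n(P) = (2 + P)*(4 + 25*(2 + P)**2) (n(P) = (P + 2)*(4 + 5**2*(2 + P)**2) = (2 + P)*(4 + 25*(2 + P)**2))
-2794/n(T) = -2794*1/((2 - 20/7)*(4 + 25*(2 - 20/7)**2)) = -2794*(-7/(6*(4 + 25*(-6/7)**2))) = -2794*(-7/(6*(4 + 25*(36/49)))) = -2794*(-7/(6*(4 + 900/49))) = -2794/((-6/7*1096/49)) = -2794/(-6576/343) = -2794*(-343/6576) = 479171/3288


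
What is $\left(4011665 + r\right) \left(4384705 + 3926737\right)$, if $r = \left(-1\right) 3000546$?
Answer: $8403856923598$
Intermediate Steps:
$r = -3000546$
$\left(4011665 + r\right) \left(4384705 + 3926737\right) = \left(4011665 - 3000546\right) \left(4384705 + 3926737\right) = 1011119 \cdot 8311442 = 8403856923598$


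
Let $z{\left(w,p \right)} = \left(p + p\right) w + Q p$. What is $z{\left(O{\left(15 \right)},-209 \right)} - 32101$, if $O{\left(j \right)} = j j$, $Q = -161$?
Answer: $-92502$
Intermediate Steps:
$O{\left(j \right)} = j^{2}$
$z{\left(w,p \right)} = - 161 p + 2 p w$ ($z{\left(w,p \right)} = \left(p + p\right) w - 161 p = 2 p w - 161 p = - 161 p + 2 p w$)
$z{\left(O{\left(15 \right)},-209 \right)} - 32101 = - 209 \left(-161 + 2 \cdot 15^{2}\right) - 32101 = - 209 \left(-161 + 2 \cdot 225\right) - 32101 = - 209 \left(-161 + 450\right) - 32101 = \left(-209\right) 289 - 32101 = -60401 - 32101 = -92502$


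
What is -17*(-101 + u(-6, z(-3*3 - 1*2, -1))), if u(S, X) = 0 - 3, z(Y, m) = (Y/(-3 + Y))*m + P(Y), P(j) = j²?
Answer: 1768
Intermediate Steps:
z(Y, m) = Y² + Y*m/(-3 + Y) (z(Y, m) = (Y/(-3 + Y))*m + Y² = Y*m/(-3 + Y) + Y² = Y² + Y*m/(-3 + Y))
u(S, X) = -3
-17*(-101 + u(-6, z(-3*3 - 1*2, -1))) = -17*(-101 - 3) = -17*(-104) = 1768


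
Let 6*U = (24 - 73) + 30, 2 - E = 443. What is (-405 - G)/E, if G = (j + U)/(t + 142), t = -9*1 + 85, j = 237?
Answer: 531143/576828 ≈ 0.92080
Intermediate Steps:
E = -441 (E = 2 - 1*443 = 2 - 443 = -441)
U = -19/6 (U = ((24 - 73) + 30)/6 = (-49 + 30)/6 = (⅙)*(-19) = -19/6 ≈ -3.1667)
t = 76 (t = -9 + 85 = 76)
G = 1403/1308 (G = (237 - 19/6)/(76 + 142) = (1403/6)/218 = (1403/6)*(1/218) = 1403/1308 ≈ 1.0726)
(-405 - G)/E = (-405 - 1*1403/1308)/(-441) = (-405 - 1403/1308)*(-1/441) = -531143/1308*(-1/441) = 531143/576828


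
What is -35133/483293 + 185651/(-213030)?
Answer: -97208211733/102955907790 ≈ -0.94417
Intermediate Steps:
-35133/483293 + 185651/(-213030) = -35133*1/483293 + 185651*(-1/213030) = -35133/483293 - 185651/213030 = -97208211733/102955907790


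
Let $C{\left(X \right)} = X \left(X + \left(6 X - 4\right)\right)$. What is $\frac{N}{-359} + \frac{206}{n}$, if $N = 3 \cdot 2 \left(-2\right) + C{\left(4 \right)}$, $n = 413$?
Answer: $\frac{39262}{148267} \approx 0.26481$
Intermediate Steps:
$C{\left(X \right)} = X \left(-4 + 7 X\right)$ ($C{\left(X \right)} = X \left(X + \left(-4 + 6 X\right)\right) = X \left(-4 + 7 X\right)$)
$N = 84$ ($N = 3 \cdot 2 \left(-2\right) + 4 \left(-4 + 7 \cdot 4\right) = 6 \left(-2\right) + 4 \left(-4 + 28\right) = -12 + 4 \cdot 24 = -12 + 96 = 84$)
$\frac{N}{-359} + \frac{206}{n} = \frac{84}{-359} + \frac{206}{413} = 84 \left(- \frac{1}{359}\right) + 206 \cdot \frac{1}{413} = - \frac{84}{359} + \frac{206}{413} = \frac{39262}{148267}$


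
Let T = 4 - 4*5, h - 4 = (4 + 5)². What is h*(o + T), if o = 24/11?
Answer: -12920/11 ≈ -1174.5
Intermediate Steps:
o = 24/11 (o = 24*(1/11) = 24/11 ≈ 2.1818)
h = 85 (h = 4 + (4 + 5)² = 4 + 9² = 4 + 81 = 85)
T = -16 (T = 4 - 20 = -16)
h*(o + T) = 85*(24/11 - 16) = 85*(-152/11) = -12920/11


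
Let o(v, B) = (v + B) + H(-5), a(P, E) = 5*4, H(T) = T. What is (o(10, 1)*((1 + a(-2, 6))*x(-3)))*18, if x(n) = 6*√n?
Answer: 13608*I*√3 ≈ 23570.0*I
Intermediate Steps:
a(P, E) = 20
o(v, B) = -5 + B + v (o(v, B) = (v + B) - 5 = (B + v) - 5 = -5 + B + v)
(o(10, 1)*((1 + a(-2, 6))*x(-3)))*18 = ((-5 + 1 + 10)*((1 + 20)*(6*√(-3))))*18 = (6*(21*(6*(I*√3))))*18 = (6*(21*(6*I*√3)))*18 = (6*(126*I*√3))*18 = (756*I*√3)*18 = 13608*I*√3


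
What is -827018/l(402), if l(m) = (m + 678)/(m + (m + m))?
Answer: -27705103/30 ≈ -9.2350e+5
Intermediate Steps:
l(m) = (678 + m)/(3*m) (l(m) = (678 + m)/(m + 2*m) = (678 + m)/((3*m)) = (678 + m)*(1/(3*m)) = (678 + m)/(3*m))
-827018/l(402) = -827018*1206/(678 + 402) = -827018/((1/3)*(1/402)*1080) = -827018/60/67 = -827018*67/60 = -27705103/30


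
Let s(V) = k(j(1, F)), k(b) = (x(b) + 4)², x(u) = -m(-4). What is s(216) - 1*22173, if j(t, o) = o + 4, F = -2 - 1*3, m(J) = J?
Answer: -22109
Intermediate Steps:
F = -5 (F = -2 - 3 = -5)
j(t, o) = 4 + o
x(u) = 4 (x(u) = -1*(-4) = 4)
k(b) = 64 (k(b) = (4 + 4)² = 8² = 64)
s(V) = 64
s(216) - 1*22173 = 64 - 1*22173 = 64 - 22173 = -22109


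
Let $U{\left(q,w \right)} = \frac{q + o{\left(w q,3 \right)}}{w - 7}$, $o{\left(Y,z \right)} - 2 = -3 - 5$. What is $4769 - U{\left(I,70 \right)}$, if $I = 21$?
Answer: $\frac{100144}{21} \approx 4768.8$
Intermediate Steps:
$o{\left(Y,z \right)} = -6$ ($o{\left(Y,z \right)} = 2 - 8 = -6$)
$U{\left(q,w \right)} = \frac{-6 + q}{-7 + w}$ ($U{\left(q,w \right)} = \frac{q - 6}{w - 7} = \frac{-6 + q}{-7 + w}$)
$4769 - U{\left(I,70 \right)} = 4769 - \frac{-6 + 21}{-7 + 70} = 4769 - \frac{1}{63} \cdot 15 = 4769 - \frac{5}{21} = \frac{100144}{21}$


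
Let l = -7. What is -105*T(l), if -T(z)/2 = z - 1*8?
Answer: -3150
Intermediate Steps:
T(z) = 16 - 2*z (T(z) = -2*(z - 1*8) = -2*(z - 8) = -2*(-8 + z) = 16 - 2*z)
-105*T(l) = -105*(16 - 2*(-7)) = -105*(16 + 14) = -105*30 = -3150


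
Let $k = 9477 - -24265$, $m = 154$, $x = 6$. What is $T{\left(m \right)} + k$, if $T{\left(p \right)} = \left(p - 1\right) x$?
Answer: $34660$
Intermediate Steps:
$T{\left(p \right)} = -6 + 6 p$ ($T{\left(p \right)} = \left(p - 1\right) 6 = \left(-1 + p\right) 6 = -6 + 6 p$)
$k = 33742$ ($k = 9477 + 24265 = 33742$)
$T{\left(m \right)} + k = \left(-6 + 6 \cdot 154\right) + 33742 = \left(-6 + 924\right) + 33742 = 918 + 33742 = 34660$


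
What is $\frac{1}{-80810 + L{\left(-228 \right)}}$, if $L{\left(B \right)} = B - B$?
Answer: $- \frac{1}{80810} \approx -1.2375 \cdot 10^{-5}$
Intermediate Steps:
$L{\left(B \right)} = 0$
$\frac{1}{-80810 + L{\left(-228 \right)}} = \frac{1}{-80810 + 0} = \frac{1}{-80810} = - \frac{1}{80810}$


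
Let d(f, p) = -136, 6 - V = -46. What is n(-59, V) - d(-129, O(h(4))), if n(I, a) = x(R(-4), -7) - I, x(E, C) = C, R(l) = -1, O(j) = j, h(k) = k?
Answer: 188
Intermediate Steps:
V = 52 (V = 6 - 1*(-46) = 6 + 46 = 52)
n(I, a) = -7 - I
n(-59, V) - d(-129, O(h(4))) = (-7 - 1*(-59)) - 1*(-136) = (-7 + 59) + 136 = 52 + 136 = 188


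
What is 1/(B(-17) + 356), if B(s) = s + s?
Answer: 1/322 ≈ 0.0031056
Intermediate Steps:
B(s) = 2*s
1/(B(-17) + 356) = 1/(2*(-17) + 356) = 1/(-34 + 356) = 1/322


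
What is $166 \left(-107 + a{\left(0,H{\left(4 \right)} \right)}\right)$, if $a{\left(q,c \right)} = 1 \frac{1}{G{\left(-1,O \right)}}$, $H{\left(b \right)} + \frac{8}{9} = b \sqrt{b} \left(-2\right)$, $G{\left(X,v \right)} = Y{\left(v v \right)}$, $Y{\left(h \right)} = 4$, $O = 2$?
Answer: $- \frac{35441}{2} \approx -17721.0$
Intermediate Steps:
$G{\left(X,v \right)} = 4$
$H{\left(b \right)} = - \frac{8}{9} - 2 b^{\frac{3}{2}}$ ($H{\left(b \right)} = - \frac{8}{9} + b \sqrt{b} \left(-2\right) = - \frac{8}{9} + b^{\frac{3}{2}} \left(-2\right) = - \frac{8}{9} - 2 b^{\frac{3}{2}}$)
$a{\left(q,c \right)} = \frac{1}{4}$ ($a{\left(q,c \right)} = 1 \cdot \frac{1}{4} = \frac{1}{4}$)
$166 \left(-107 + a{\left(0,H{\left(4 \right)} \right)}\right) = 166 \left(-107 + \frac{1}{4}\right) = 166 \left(- \frac{427}{4}\right) = - \frac{35441}{2}$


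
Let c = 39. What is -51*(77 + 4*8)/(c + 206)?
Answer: -5559/245 ≈ -22.690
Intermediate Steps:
-51*(77 + 4*8)/(c + 206) = -51*(77 + 4*8)/(39 + 206) = -51*(77 + 32)/245 = -5559/245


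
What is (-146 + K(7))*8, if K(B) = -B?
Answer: -1224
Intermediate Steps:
(-146 + K(7))*8 = (-146 - 1*7)*8 = (-146 - 7)*8 = -153*8 = -1224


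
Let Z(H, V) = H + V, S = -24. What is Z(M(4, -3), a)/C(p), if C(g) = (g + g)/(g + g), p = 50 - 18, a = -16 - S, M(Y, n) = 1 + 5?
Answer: 14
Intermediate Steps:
M(Y, n) = 6
a = 8 (a = -16 - 1*(-24) = -16 + 24 = 8)
p = 32
C(g) = 1 (C(g) = (2*g)/((2*g)) = (2*g)*(1/(2*g)) = 1)
Z(M(4, -3), a)/C(p) = (6 + 8)/1 = 14*1 = 14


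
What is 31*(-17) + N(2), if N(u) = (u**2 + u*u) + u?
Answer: -517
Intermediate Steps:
N(u) = u + 2*u**2 (N(u) = (u**2 + u**2) + u = 2*u**2 + u = u + 2*u**2)
31*(-17) + N(2) = 31*(-17) + 2*(1 + 2*2) = -527 + 2*(1 + 4) = -527 + 2*5 = -527 + 10 = -517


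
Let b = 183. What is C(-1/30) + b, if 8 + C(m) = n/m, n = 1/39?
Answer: 2265/13 ≈ 174.23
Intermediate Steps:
n = 1/39 ≈ 0.025641
C(m) = -8 + 1/(39*m)
C(-1/30) + b = (-8 + 1/(39*((-1/30)))) + 183 = (-8 + 1/(39*((-1*1/30)))) + 183 = (-8 + 1/(39*(-1/30))) + 183 = (-8 + (1/39)*(-30)) + 183 = (-8 - 10/13) + 183 = -114/13 + 183 = 2265/13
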